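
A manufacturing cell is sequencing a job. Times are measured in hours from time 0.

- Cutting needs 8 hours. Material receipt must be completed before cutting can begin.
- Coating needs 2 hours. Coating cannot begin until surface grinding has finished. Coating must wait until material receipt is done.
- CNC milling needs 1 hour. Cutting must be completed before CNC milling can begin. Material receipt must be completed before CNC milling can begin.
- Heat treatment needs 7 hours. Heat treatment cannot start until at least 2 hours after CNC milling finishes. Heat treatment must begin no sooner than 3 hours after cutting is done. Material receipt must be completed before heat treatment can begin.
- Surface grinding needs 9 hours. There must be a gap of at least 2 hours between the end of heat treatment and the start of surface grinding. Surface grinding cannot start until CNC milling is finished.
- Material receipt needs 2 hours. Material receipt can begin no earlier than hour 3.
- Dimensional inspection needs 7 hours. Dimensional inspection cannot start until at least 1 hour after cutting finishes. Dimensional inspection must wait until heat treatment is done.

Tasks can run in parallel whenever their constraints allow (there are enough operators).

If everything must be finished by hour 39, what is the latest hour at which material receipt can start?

6

Coating must finish by hour 39; it takes 2 hours, so it must start by 39 − 2 = hour 37.
Surface grinding has to be done before coating (must start by hour 37). That means finishing by hour 37, i.e. starting by 37 − 9 = hour 28.
Dimensional inspection has no dependents, so it just needs to finish by hour 39. Starting by 39 − 7 = hour 32 achieves that.
Heat treatment feeds surface grinding (must start by hour 28, minus 2-hour gap → hour 26); dimensional inspection (must start by hour 32). Taking the minimum, heat treatment must finish by hour 26 and start by 26 − 7 = hour 19.
For CNC milling: heat treatment (must start by hour 19, minus 2-hour gap → hour 17); surface grinding (must start by hour 28). The most restrictive is hour 17; with a 1-hour duration, CNC milling must start by hour 16.
Cutting must finish in time for CNC milling (must start by hour 16); heat treatment (must start by hour 19, minus 3-hour gap → hour 16); dimensional inspection (must start by hour 32, minus 1-hour gap → hour 31). The tightest is hour 16, so cutting must start by 16 − 8 = hour 8.
Material receipt feeds cutting (must start by hour 8); CNC milling (must start by hour 16); heat treatment (must start by hour 19); coating (must start by hour 37). Taking the minimum, material receipt must finish by hour 8 and start by 8 − 2 = hour 6.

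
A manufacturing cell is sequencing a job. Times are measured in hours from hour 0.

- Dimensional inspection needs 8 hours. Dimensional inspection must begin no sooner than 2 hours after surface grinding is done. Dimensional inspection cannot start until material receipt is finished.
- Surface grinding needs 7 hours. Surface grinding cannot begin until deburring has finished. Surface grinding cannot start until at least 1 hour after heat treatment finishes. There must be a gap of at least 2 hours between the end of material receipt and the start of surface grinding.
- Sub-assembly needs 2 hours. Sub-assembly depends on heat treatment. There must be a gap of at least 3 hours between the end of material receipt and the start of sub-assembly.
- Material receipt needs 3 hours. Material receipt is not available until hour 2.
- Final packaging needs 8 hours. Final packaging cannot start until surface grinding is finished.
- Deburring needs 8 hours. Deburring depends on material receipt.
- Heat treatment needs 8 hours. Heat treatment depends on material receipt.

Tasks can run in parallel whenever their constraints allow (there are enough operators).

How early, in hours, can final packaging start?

21

Material receipt waits on its own release at hour 2, so it starts at hour 2 and finishes at 2 + 3 = hour 5.
Heat treatment waits on material receipt (finishes hour 5), so it starts at hour 5 and finishes at 5 + 8 = hour 13.
Deburring cannot begin until material receipt (finishes hour 5). It runs from hour 5 to 5 + 8 = hour 13.
For surface grinding: deburring (finishes hour 13); heat treatment (finishes hour 13, plus 1-hour gap → hour 14); material receipt (finishes hour 5, plus 2-hour gap → hour 7). Taking the maximum gives a start of hour 14, and it finishes at 14 + 7 = hour 21.
Final packaging waits on surface grinding (finishes hour 21), so the earliest it can start is hour 21.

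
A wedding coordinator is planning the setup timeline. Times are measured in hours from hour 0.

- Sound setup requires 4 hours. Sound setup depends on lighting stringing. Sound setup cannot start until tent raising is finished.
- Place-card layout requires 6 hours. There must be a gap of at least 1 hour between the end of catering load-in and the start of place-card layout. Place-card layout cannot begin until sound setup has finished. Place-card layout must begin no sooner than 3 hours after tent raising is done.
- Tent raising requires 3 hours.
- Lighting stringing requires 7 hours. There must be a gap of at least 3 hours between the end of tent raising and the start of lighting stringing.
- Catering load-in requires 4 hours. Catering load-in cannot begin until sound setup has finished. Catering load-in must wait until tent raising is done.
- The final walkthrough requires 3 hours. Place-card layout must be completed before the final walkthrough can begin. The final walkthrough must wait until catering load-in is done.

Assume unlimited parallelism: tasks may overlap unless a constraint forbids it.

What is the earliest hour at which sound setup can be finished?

17

Nothing blocks tent raising, so it runs from hour 0 to hour 3.
Lighting stringing waits on tent raising (finishes hour 3, plus 3-hour gap → hour 6), so it starts at hour 6 and finishes at 6 + 7 = hour 13.
For sound setup: lighting stringing (finishes hour 13); tent raising (finishes hour 3). Taking the maximum gives a start of hour 13, and it finishes at 13 + 4 = hour 17.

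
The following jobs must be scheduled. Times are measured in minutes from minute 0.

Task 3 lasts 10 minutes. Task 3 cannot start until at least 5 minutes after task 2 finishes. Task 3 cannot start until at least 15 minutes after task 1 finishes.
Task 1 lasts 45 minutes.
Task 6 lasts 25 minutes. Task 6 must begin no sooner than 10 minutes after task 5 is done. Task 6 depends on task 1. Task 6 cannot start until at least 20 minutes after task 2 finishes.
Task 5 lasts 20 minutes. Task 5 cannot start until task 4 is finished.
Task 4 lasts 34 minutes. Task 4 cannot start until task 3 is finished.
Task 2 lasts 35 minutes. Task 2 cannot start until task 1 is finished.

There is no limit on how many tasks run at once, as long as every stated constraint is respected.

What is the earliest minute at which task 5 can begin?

Task 1 can start immediately at minute 0; it finishes at minute 45.
Task 2 waits on task 1 (finishes minute 45), so it starts at minute 45 and finishes at 45 + 35 = minute 80.
Task 3 has to wait for task 2 (finishes minute 80, plus 5-minute gap → minute 85); task 1 (finishes minute 45, plus 15-minute gap → minute 60). The latest of these is minute 85, so task 3 runs minute 85 to 85 + 10 = minute 95.
After task 3 (finishes minute 95), task 4 can start at minute 95 and finishes at minute 129.
Task 5 waits on task 4 (finishes minute 129), so the earliest it can start is minute 129.

129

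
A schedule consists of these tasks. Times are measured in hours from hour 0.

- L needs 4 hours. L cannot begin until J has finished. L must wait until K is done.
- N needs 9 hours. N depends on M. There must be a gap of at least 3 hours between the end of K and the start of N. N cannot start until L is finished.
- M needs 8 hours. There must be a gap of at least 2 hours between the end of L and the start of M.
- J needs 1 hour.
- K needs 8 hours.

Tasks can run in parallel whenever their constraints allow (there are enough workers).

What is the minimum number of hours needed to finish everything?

31

K can start immediately at hour 0; it finishes at hour 8.
J has no prerequisites, so it starts at hour 0 and finishes at hour 1.
For L: J (finishes hour 1); K (finishes hour 8). Taking the maximum gives a start of hour 8, and it finishes at 8 + 4 = hour 12.
M waits on L (finishes hour 12, plus 2-hour gap → hour 14), so it starts at hour 14 and finishes at 14 + 8 = hour 22.
N needs all of M (finishes hour 22); K (finishes hour 8, plus 3-hour gap → hour 11); L (finishes hour 12). That puts its earliest start at hour 22; it finishes at 22 + 9 = hour 31.
All tasks are finished once the last one completes. Finish times: J at 1, K at 8, L at 12, M at 22, N at 31. The latest is hour 31.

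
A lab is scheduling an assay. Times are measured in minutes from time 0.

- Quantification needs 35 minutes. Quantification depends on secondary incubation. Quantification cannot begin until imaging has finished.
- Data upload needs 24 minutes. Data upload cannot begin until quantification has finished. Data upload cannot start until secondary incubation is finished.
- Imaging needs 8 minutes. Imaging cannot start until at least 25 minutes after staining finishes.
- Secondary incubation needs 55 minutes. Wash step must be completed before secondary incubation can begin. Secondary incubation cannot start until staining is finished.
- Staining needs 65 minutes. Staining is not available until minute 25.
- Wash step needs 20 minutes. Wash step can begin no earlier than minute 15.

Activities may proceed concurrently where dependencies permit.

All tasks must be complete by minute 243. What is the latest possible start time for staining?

64

To finish by minute 243, data upload (duration 24) must start no later than minute 219.
Quantification must finish before data upload (must start by minute 219). With a 35-minute duration, quantification must start by 219 − 35 = minute 184.
Secondary incubation feeds quantification (must start by minute 184); data upload (must start by minute 219). Taking the minimum, secondary incubation must finish by minute 184 and start by 184 − 55 = minute 129.
Since quantification (must start by minute 184) depends on it, imaging must finish by minute 184. Backing off its 8-minute duration gives a latest start of minute 176.
For staining: secondary incubation (must start by minute 129); imaging (must start by minute 176, minus 25-minute gap → minute 151). The most restrictive is minute 129; with a 65-minute duration, staining must start by minute 64.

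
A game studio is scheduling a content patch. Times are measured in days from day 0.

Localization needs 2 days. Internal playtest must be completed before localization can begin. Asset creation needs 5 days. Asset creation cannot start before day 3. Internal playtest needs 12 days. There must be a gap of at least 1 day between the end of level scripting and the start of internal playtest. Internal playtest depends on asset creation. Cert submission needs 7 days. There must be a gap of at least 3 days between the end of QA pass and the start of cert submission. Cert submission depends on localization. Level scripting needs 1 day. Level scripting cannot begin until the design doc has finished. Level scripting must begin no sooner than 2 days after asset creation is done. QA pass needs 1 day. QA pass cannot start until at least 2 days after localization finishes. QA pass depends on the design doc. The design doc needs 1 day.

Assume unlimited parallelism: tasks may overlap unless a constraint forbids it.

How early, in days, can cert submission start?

Asset creation waits on its own release at day 3, so it starts at day 3 and finishes at 3 + 5 = day 8.
The design doc can start immediately at day 0; it finishes at day 1.
Level scripting has to wait for the design doc (finishes day 1); asset creation (finishes day 8, plus 2-day gap → day 10). The latest of these is day 10, so level scripting runs day 10 to 10 + 1 = day 11.
Internal playtest needs all of level scripting (finishes day 11, plus 1-day gap → day 12); asset creation (finishes day 8). That puts its earliest start at day 12; it finishes at 12 + 12 = day 24.
Localization waits on internal playtest (finishes day 24), so it starts at day 24 and finishes at 24 + 2 = day 26.
QA pass has to wait for localization (finishes day 26, plus 2-day gap → day 28); the design doc (finishes day 1). The latest of these is day 28, so QA pass runs day 28 to 28 + 1 = day 29.
Cert submission waits on QA pass (finishes day 29, plus 3-day gap → day 32); localization (finishes day 26). The latest of these is day 32, which is the earliest cert submission can start.

32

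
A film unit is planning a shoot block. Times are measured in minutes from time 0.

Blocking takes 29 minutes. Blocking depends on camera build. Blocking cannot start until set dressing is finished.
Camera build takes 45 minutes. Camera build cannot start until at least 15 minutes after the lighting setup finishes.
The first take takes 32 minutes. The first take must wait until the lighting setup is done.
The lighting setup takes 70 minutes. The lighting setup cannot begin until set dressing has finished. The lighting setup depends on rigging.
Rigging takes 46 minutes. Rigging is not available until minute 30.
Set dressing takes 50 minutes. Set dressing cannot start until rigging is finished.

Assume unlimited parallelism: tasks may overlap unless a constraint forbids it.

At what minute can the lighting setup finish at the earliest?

After its own release at minute 30, rigging can start at minute 30 and finishes at minute 76.
Set dressing waits on rigging (finishes minute 76), so it starts at minute 76 and finishes at 76 + 50 = minute 126.
The lighting setup has to wait for set dressing (finishes minute 126); rigging (finishes minute 76). The latest of these is minute 126, so the lighting setup runs minute 126 to 126 + 70 = minute 196.

196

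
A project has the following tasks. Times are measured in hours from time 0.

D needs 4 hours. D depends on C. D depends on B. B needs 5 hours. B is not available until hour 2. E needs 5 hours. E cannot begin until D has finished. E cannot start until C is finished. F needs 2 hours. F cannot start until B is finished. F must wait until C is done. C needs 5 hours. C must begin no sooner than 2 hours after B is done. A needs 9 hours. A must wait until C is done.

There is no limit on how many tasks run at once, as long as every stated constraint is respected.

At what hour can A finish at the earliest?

B waits on its own release at hour 2, so it starts at hour 2 and finishes at 2 + 5 = hour 7.
C waits on B (finishes hour 7, plus 2-hour gap → hour 9), so it starts at hour 9 and finishes at 9 + 5 = hour 14.
A cannot begin until C (finishes hour 14). It runs from hour 14 to 14 + 9 = hour 23.

23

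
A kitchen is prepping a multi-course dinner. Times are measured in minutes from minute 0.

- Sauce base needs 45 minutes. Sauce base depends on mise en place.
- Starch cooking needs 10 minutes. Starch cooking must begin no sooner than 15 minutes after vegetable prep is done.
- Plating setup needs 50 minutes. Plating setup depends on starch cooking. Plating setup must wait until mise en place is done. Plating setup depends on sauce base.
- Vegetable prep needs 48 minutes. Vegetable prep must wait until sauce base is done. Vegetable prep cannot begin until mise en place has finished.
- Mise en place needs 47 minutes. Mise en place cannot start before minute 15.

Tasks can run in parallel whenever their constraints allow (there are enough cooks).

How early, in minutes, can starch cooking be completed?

180

Mise en place waits on its own release at minute 15, so it starts at minute 15 and finishes at 15 + 47 = minute 62.
Sauce base waits on mise en place (finishes minute 62), so it starts at minute 62 and finishes at 62 + 45 = minute 107.
Vegetable prep has to wait for sauce base (finishes minute 107); mise en place (finishes minute 62). The latest of these is minute 107, so vegetable prep runs minute 107 to 107 + 48 = minute 155.
After vegetable prep (finishes minute 155, plus 15-minute gap → minute 170), starch cooking can start at minute 170 and finishes at minute 180.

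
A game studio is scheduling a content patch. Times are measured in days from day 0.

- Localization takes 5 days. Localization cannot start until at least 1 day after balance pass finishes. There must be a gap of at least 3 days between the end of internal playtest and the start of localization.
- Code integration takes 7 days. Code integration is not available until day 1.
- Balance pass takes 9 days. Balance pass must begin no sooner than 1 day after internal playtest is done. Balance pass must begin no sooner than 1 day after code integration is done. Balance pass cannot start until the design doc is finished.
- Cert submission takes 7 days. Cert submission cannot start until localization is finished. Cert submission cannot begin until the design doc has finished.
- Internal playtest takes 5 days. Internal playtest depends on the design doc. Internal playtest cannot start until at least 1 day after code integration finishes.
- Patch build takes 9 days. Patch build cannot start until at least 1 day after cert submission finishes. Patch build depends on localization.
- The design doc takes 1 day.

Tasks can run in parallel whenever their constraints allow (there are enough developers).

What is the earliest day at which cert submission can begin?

Code integration waits on its own release at day 1, so it starts at day 1 and finishes at 1 + 7 = day 8.
The design doc can start immediately at day 0; it finishes at day 1.
For internal playtest: the design doc (finishes day 1); code integration (finishes day 8, plus 1-day gap → day 9). Taking the maximum gives a start of day 9, and it finishes at 9 + 5 = day 14.
Balance pass has to wait for internal playtest (finishes day 14, plus 1-day gap → day 15); code integration (finishes day 8, plus 1-day gap → day 9); the design doc (finishes day 1). The latest of these is day 15, so balance pass runs day 15 to 15 + 9 = day 24.
For localization: balance pass (finishes day 24, plus 1-day gap → day 25); internal playtest (finishes day 14, plus 3-day gap → day 17). Taking the maximum gives a start of day 25, and it finishes at 25 + 5 = day 30.
Cert submission waits on localization (finishes day 30); the design doc (finishes day 1). The latest of these is day 30, which is the earliest cert submission can start.

30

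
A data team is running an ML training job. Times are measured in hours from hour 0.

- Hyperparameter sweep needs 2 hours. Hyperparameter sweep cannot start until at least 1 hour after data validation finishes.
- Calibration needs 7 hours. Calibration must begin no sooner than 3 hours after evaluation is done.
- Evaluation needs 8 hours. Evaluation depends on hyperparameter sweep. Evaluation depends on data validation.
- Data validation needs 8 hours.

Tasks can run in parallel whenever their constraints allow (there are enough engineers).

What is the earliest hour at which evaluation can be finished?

19

Data validation can start immediately at hour 0; it finishes at hour 8.
Hyperparameter sweep cannot begin until data validation (finishes hour 8, plus 1-hour gap → hour 9). It runs from hour 9 to 9 + 2 = hour 11.
Evaluation cannot start until hyperparameter sweep (finishes hour 11); data validation (finishes hour 8). The controlling bound is hour 11, so evaluation finishes at 11 + 8 = hour 19.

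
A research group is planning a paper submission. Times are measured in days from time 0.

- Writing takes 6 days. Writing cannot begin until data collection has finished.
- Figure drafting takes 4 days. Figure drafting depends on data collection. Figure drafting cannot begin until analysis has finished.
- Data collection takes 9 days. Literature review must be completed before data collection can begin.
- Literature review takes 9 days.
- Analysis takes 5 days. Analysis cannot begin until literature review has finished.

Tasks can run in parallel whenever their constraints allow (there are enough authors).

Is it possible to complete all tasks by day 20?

Literature review can start immediately at day 0; it finishes at day 9.
Analysis cannot begin until literature review (finishes day 9). It runs from day 9 to 9 + 5 = day 14.
Data collection cannot begin until literature review (finishes day 9). It runs from day 9 to 9 + 9 = day 18.
Writing waits on data collection (finishes day 18), so it starts at day 18 and finishes at 18 + 6 = day 24.
Figure drafting has to wait for data collection (finishes day 18); analysis (finishes day 14). The latest of these is day 18, so figure drafting runs day 18 to 18 + 4 = day 22.
The earliest everything can be done is day 24, which is after the deadline of 20, so it is not possible.

No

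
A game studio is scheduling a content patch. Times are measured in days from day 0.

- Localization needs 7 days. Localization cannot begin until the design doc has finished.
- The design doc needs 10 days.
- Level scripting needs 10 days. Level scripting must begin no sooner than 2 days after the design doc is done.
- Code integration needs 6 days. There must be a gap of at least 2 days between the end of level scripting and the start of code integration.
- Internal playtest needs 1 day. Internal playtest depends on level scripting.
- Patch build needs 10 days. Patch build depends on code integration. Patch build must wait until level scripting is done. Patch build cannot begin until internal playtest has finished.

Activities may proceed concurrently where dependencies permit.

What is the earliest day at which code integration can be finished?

30

Nothing blocks the design doc, so it runs from day 0 to day 10.
Level scripting waits on the design doc (finishes day 10, plus 2-day gap → day 12), so it starts at day 12 and finishes at 12 + 10 = day 22.
Code integration waits on level scripting (finishes day 22, plus 2-day gap → day 24), so it starts at day 24 and finishes at 24 + 6 = day 30.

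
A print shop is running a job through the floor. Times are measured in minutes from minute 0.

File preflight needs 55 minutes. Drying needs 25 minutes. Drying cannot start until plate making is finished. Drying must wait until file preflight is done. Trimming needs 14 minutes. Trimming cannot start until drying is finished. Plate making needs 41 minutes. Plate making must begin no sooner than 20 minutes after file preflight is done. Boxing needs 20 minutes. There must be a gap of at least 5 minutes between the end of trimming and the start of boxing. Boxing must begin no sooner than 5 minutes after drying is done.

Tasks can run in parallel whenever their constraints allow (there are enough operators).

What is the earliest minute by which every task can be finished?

180

File preflight has no prerequisites, so it starts at minute 0 and finishes at minute 55.
Plate making cannot begin until file preflight (finishes minute 55, plus 20-minute gap → minute 75). It runs from minute 75 to 75 + 41 = minute 116.
Drying has to wait for plate making (finishes minute 116); file preflight (finishes minute 55). The latest of these is minute 116, so drying runs minute 116 to 116 + 25 = minute 141.
After drying (finishes minute 141), trimming can start at minute 141 and finishes at minute 155.
Boxing cannot start until trimming (finishes minute 155, plus 5-minute gap → minute 160); drying (finishes minute 141, plus 5-minute gap → minute 146). The controlling bound is minute 160, so boxing finishes at 160 + 20 = minute 180.
All tasks are finished once the last one completes. Finish times: File preflight at 55, Plate making at 116, Drying at 141, Trimming at 155, Boxing at 180. The latest is minute 180.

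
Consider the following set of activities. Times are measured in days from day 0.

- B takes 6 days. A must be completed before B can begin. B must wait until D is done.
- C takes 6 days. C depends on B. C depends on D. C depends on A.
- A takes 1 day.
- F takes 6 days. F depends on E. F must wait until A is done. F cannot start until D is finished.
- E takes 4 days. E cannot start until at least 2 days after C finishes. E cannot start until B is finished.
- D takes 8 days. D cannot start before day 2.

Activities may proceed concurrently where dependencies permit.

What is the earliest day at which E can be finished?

28

D cannot begin until its own release at day 2. It runs from day 2 to 2 + 8 = day 10.
A has no prerequisites, so it starts at day 0 and finishes at day 1.
For B: A (finishes day 1); D (finishes day 10). Taking the maximum gives a start of day 10, and it finishes at 10 + 6 = day 16.
C has to wait for B (finishes day 16); D (finishes day 10); A (finishes day 1). The latest of these is day 16, so C runs day 16 to 16 + 6 = day 22.
For E: C (finishes day 22, plus 2-day gap → day 24); B (finishes day 16). Taking the maximum gives a start of day 24, and it finishes at 24 + 4 = day 28.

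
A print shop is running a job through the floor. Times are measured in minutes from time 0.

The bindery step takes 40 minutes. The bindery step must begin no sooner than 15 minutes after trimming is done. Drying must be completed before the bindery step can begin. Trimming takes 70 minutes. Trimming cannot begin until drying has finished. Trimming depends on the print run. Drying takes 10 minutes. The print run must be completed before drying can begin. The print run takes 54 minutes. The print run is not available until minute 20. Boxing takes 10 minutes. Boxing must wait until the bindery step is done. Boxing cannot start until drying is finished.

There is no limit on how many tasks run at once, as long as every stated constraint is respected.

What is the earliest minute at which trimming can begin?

The print run cannot begin until its own release at minute 20. It runs from minute 20 to 20 + 54 = minute 74.
After the print run (finishes minute 74), drying can start at minute 74 and finishes at minute 84.
Trimming waits on drying (finishes minute 84); the print run (finishes minute 74). The latest of these is minute 84, which is the earliest trimming can start.

84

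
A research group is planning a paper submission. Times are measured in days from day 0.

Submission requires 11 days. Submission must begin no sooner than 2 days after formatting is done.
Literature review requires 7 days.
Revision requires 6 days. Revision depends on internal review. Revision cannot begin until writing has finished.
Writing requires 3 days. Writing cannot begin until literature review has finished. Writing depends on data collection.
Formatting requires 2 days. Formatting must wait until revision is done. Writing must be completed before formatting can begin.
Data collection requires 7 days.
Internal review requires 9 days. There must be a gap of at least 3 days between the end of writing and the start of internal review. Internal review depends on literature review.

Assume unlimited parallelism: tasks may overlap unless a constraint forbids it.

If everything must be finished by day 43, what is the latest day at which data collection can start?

Nothing follows submission; the deadline of day 43 is its only limit. It must start by 43 − 11 = day 32.
Formatting must finish before submission (must start by day 32, minus 2-day gap → day 30). With a 2-day duration, formatting must start by 30 − 2 = day 28.
Revision must finish before formatting (must start by day 28). With a 6-day duration, revision must start by 28 − 6 = day 22.
Internal review must finish before revision (must start by day 22). With a 9-day duration, internal review must start by 22 − 9 = day 13.
For writing: internal review (must start by day 13, minus 3-day gap → day 10); revision (must start by day 22); formatting (must start by day 28). The most restrictive is day 10; with a 3-day duration, writing must start by day 7.
Data collection has to be done before writing (must start by day 7). That means finishing by day 7, i.e. starting by 7 − 7 = day 0.

0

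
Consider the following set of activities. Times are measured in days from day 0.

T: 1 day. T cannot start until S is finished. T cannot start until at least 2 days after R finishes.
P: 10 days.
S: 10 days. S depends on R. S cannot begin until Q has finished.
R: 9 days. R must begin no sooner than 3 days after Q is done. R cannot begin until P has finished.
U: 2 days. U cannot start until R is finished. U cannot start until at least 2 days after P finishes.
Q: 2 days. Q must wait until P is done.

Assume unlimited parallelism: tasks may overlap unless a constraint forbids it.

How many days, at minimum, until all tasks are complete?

P has no prerequisites, so it starts at day 0 and finishes at day 10.
Q waits on P (finishes day 10), so it starts at day 10 and finishes at 10 + 2 = day 12.
For R: Q (finishes day 12, plus 3-day gap → day 15); P (finishes day 10). Taking the maximum gives a start of day 15, and it finishes at 15 + 9 = day 24.
U cannot start until R (finishes day 24); P (finishes day 10, plus 2-day gap → day 12). The controlling bound is day 24, so U finishes at 24 + 2 = day 26.
For S: R (finishes day 24); Q (finishes day 12). Taking the maximum gives a start of day 24, and it finishes at 24 + 10 = day 34.
T needs all of S (finishes day 34); R (finishes day 24, plus 2-day gap → day 26). That puts its earliest start at day 34; it finishes at 34 + 1 = day 35.
All tasks are finished once the last one completes. Finish times: P at 10, Q at 12, R at 24, S at 34, T at 35, U at 26. The latest is day 35.

35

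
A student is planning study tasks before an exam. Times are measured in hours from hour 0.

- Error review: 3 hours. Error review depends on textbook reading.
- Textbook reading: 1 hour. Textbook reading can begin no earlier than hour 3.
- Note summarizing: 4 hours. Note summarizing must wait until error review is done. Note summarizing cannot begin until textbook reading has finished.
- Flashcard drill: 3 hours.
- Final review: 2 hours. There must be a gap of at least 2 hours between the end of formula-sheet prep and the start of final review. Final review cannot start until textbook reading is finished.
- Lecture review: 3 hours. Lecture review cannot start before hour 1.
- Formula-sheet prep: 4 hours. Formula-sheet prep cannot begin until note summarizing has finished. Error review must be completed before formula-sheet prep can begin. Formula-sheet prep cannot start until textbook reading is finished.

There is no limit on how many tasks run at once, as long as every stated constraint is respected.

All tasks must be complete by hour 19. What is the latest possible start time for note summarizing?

Final review must finish by hour 19; it takes 2 hours, so it must start by 19 − 2 = hour 17.
Formula-sheet prep must finish before final review (must start by hour 17, minus 2-hour gap → hour 15). With a 4-hour duration, formula-sheet prep must start by 15 − 4 = hour 11.
Note summarizing must finish before formula-sheet prep (must start by hour 11). With a 4-hour duration, note summarizing must start by 11 − 4 = hour 7.

7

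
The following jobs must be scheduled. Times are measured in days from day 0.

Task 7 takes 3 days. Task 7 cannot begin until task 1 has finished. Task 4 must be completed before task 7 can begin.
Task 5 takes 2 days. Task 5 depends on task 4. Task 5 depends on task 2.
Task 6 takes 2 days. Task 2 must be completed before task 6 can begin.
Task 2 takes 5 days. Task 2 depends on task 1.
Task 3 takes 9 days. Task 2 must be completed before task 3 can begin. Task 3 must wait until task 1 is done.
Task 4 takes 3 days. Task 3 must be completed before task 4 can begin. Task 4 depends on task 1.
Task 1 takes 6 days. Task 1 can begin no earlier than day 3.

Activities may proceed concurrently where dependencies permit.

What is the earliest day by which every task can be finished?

Task 1 cannot begin until its own release at day 3. It runs from day 3 to 3 + 6 = day 9.
After task 1 (finishes day 9), task 2 can start at day 9 and finishes at day 14.
After task 2 (finishes day 14), task 6 can start at day 14 and finishes at day 16.
Task 3 has to wait for task 2 (finishes day 14); task 1 (finishes day 9). The latest of these is day 14, so task 3 runs day 14 to 14 + 9 = day 23.
Task 4 has to wait for task 3 (finishes day 23); task 1 (finishes day 9). The latest of these is day 23, so task 4 runs day 23 to 23 + 3 = day 26.
Task 7 needs all of task 1 (finishes day 9); task 4 (finishes day 26). That puts its earliest start at day 26; it finishes at 26 + 3 = day 29.
Task 5 cannot start until task 4 (finishes day 26); task 2 (finishes day 14). The controlling bound is day 26, so task 5 finishes at 26 + 2 = day 28.
All tasks are finished once the last one completes. Finish times: Task 1 at 9, Task 2 at 14, Task 3 at 23, Task 4 at 26, Task 5 at 28, Task 6 at 16, Task 7 at 29. The latest is day 29.

29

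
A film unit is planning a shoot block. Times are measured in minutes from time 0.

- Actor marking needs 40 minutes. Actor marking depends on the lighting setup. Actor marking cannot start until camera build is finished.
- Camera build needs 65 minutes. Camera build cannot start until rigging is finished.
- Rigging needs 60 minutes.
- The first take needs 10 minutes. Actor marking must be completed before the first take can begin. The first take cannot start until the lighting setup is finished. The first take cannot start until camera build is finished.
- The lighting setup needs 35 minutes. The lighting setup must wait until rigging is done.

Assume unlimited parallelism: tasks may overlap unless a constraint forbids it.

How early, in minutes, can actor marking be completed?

165

Rigging can start immediately at minute 0; it finishes at minute 60.
Camera build waits on rigging (finishes minute 60), so it starts at minute 60 and finishes at 60 + 65 = minute 125.
After rigging (finishes minute 60), the lighting setup can start at minute 60 and finishes at minute 95.
For actor marking: the lighting setup (finishes minute 95); camera build (finishes minute 125). Taking the maximum gives a start of minute 125, and it finishes at 125 + 40 = minute 165.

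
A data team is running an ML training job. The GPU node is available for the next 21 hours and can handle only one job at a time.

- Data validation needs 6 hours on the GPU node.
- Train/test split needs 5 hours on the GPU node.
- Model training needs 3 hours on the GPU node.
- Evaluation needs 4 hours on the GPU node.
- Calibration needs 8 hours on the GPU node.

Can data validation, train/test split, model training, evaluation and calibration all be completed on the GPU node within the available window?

Running back to back, the jobs need 6 + 5 + 3 + 4 + 8 = 26 hours on the GPU node.
Since 26 > 21, they cannot all fit.

No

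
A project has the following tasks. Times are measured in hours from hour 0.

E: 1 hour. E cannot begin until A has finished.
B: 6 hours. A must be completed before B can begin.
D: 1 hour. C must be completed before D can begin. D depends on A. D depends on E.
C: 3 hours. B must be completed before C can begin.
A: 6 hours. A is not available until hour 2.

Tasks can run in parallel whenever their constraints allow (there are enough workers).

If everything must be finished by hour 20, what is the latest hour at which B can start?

10

Nothing follows D; the deadline of hour 20 is its only limit. It must start by 20 − 1 = hour 19.
C feeds into D (must start by hour 19); so C must finish by hour 19 and therefore start by hour 16.
B must finish before C (must start by hour 16). With a 6-hour duration, B must start by 16 − 6 = hour 10.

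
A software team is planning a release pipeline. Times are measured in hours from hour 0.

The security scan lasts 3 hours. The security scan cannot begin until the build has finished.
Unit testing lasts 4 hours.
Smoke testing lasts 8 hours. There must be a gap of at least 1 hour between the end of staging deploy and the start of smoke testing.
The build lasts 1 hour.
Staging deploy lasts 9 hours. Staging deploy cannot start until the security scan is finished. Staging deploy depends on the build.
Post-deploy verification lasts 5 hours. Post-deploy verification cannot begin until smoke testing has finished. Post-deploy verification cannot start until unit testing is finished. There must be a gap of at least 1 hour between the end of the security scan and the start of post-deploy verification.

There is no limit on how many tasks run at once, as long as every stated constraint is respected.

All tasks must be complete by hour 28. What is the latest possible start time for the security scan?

Post-deploy verification has no dependents, so it just needs to finish by hour 28. Starting by 28 − 5 = hour 23 achieves that.
Smoke testing feeds into post-deploy verification (must start by hour 23); so smoke testing must finish by hour 23 and therefore start by hour 15.
Staging deploy feeds into smoke testing (must start by hour 15, minus 1-hour gap → hour 14); so staging deploy must finish by hour 14 and therefore start by hour 5.
The security scan must finish in time for staging deploy (must start by hour 5); post-deploy verification (must start by hour 23, minus 1-hour gap → hour 22). The tightest is hour 5, so the security scan must start by 5 − 3 = hour 2.

2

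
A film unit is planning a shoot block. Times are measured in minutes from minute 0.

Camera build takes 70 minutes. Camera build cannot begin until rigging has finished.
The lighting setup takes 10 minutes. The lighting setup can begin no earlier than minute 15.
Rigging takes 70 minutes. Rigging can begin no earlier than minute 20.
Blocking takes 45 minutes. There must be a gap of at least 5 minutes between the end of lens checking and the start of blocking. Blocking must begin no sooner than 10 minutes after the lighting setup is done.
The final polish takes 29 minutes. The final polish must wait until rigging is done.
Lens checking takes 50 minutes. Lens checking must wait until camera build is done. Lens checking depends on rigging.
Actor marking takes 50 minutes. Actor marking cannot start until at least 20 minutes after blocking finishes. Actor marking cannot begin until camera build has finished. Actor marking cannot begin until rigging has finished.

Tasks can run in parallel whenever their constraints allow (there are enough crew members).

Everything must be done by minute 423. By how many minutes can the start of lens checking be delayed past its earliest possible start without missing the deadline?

93

After its own release at minute 20, rigging can start at minute 20 and finishes at minute 90.
Camera build cannot begin until rigging (finishes minute 90). It runs from minute 90 to 90 + 70 = minute 160.
Lens checking needs all of camera build (finishes minute 160); rigging (finishes minute 90). That puts its earliest start at minute 160; it finishes at 160 + 50 = minute 210.

Working backward from the deadline:
Actor marking must finish by minute 423; it takes 50 minutes, so it must start by 423 − 50 = minute 373.
Blocking feeds into actor marking (must start by minute 373, minus 20-minute gap → minute 353); so blocking must finish by minute 353 and therefore start by minute 308.
Lens checking feeds into blocking (must start by minute 308, minus 5-minute gap → minute 303); so lens checking must finish by minute 303 and therefore start by minute 253.
So lens checking can start as early as minute 160 and as late as minute 253, giving 253 − 160 = 93 minutes of slack.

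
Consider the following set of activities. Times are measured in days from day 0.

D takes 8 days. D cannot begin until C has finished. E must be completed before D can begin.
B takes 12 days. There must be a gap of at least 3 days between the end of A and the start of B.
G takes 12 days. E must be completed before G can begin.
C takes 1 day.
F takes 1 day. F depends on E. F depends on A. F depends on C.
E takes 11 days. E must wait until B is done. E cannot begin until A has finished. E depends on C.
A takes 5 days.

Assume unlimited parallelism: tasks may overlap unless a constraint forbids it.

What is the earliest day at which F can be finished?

C can start immediately at day 0; it finishes at day 1.
A can start immediately at day 0; it finishes at day 5.
B waits on A (finishes day 5, plus 3-day gap → day 8), so it starts at day 8 and finishes at 8 + 12 = day 20.
For E: B (finishes day 20); A (finishes day 5); C (finishes day 1). Taking the maximum gives a start of day 20, and it finishes at 20 + 11 = day 31.
F needs all of E (finishes day 31); A (finishes day 5); C (finishes day 1). That puts its earliest start at day 31; it finishes at 31 + 1 = day 32.

32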